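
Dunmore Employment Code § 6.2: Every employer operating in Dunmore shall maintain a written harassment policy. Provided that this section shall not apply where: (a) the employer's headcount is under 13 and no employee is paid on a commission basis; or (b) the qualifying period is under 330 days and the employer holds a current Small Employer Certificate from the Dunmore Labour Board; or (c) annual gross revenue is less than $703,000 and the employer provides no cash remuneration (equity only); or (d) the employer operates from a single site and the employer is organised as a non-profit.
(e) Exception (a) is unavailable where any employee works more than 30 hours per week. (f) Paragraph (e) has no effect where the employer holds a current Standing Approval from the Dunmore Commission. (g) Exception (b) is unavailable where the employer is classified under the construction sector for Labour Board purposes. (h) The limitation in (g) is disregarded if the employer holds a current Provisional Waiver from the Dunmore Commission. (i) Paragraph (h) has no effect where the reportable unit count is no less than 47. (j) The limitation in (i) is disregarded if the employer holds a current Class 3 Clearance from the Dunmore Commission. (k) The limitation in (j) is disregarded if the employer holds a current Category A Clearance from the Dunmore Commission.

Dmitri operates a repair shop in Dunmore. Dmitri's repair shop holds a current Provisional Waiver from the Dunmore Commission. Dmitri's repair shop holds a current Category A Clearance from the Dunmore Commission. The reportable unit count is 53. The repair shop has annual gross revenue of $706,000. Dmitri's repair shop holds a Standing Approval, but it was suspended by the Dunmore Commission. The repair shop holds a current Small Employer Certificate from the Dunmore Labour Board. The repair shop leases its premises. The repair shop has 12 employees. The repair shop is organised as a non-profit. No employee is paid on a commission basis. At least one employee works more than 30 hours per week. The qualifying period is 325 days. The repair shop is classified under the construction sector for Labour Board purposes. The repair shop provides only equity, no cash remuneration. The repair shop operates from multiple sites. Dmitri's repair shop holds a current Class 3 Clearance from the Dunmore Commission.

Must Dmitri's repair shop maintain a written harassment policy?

Exception (a)'s conditions are all satisfied: the employer's headcount is 12, under the 13 limit; no employee is paid on commission. However, paragraphs (e)–(f) must be considered: (e) operates against (a): at least one employee exceeds 30 hours/week. (f), which would lift (e), is not triggered — no current Standing Approval is held. So (a) is unavailable.
Exception (b) is satisfied on its face — the qualifying period is 325 days, under the 330 days limit; a current Small Employer Certificate is held. But: (g) operates against (b): the repair shop is classified under the construction sector. (h) would limit (g) — a current Provisional Waiver is held — but (i) sets (h) aside: (i) operates against (h): the reportable unit count is 53, meeting the 47 threshold. (j) applies (a current Class 3 Clearance is held), but is set aside by (k): (k) operates — a current Category A Clearance is held. So (b) is unavailable.
Exception (c) does not apply: annual gross revenue is $706,000, not less than $703,000.
Exception (d) fails — the employer operates from multiple sites.
No exception applies. The general rule governs.

Yes — Dmitri's repair shop must maintain a written harassment policy.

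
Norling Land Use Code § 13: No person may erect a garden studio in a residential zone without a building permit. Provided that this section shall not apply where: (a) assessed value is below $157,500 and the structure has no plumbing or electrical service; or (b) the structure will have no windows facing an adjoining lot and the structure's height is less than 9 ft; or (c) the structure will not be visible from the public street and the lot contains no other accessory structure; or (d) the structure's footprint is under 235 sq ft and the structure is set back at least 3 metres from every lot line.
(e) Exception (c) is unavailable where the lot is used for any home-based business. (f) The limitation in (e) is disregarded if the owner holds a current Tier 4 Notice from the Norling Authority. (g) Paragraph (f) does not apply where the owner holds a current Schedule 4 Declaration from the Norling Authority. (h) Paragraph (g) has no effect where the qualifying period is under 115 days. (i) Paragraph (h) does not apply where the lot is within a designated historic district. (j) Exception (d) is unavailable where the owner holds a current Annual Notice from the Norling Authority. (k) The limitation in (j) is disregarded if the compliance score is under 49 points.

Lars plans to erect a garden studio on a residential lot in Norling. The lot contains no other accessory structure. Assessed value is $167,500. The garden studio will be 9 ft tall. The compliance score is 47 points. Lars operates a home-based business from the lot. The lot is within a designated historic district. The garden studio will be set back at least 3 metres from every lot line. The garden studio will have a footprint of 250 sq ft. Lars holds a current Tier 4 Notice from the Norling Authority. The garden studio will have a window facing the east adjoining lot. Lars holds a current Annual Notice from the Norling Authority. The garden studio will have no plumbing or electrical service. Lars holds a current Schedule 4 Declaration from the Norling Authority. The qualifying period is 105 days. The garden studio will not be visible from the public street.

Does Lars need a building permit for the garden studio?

Exception (a) fails — assessed value is $167,500, not below $157,500.
Exception (b) does not apply: a window faces an adjoining lot.
All of (c)'s requirements are met (the structure will not be visible from the street; the lot has no other accessory structure). But applying paragraphs (e)–(i): (e) is engaged — a home-based business operates on the lot. (f) operates (a current Tier 4 Notice is held), but is itself disapplied by (g): (g) is engaged — a current Schedule 4 Declaration is held. (h) would limit (g) — the qualifying period is 105 days, under the 115 days limit — but (i) sets (h) aside: (i) operates against (h): the lot is in a historic district. So (c) is unavailable.
Exception (d) fails — the structure's footprint is 250 sq ft, not under 235 sq ft.
None of the exceptions is available; § 13 applies in full.

Yes — Lars must obtain a building permit.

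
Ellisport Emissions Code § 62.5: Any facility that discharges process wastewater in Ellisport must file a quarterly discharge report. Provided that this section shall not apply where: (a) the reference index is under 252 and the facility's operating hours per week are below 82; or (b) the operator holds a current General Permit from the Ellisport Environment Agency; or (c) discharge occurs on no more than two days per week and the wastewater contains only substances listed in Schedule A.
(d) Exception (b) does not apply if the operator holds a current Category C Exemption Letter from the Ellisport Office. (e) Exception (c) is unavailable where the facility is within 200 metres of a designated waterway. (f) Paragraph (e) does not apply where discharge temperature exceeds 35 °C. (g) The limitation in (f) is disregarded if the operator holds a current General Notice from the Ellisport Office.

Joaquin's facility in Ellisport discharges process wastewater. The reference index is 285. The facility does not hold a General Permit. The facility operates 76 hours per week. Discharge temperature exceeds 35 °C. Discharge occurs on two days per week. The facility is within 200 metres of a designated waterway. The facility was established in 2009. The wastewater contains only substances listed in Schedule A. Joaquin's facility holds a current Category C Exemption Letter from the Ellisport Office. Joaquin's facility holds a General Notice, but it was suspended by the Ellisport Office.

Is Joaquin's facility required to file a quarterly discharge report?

Exception (a) does not apply: the reference index is 285, not under 252.
Exception (b) requires that the operator holds a current General Permit from the Ellisport Environment Agency; but no General Permit is held, so (b) is unavailable.
Exception (c)'s conditions are all satisfied: discharge occurs on no more than two days per week; the wastewater is Schedule-A-only. Considering the limiting provisions: (e) would limit (c) — the facility is within 200 m of a designated waterway — but (f) sets (e) aside: (f) operates — discharge temperature exceeds 35 °C. (g), which would lift (f), does not operate here — there is no General Notice in force. (c) remains available.

No — exception (c) applies; Joaquin's facility is not required to file a quarterly discharge report.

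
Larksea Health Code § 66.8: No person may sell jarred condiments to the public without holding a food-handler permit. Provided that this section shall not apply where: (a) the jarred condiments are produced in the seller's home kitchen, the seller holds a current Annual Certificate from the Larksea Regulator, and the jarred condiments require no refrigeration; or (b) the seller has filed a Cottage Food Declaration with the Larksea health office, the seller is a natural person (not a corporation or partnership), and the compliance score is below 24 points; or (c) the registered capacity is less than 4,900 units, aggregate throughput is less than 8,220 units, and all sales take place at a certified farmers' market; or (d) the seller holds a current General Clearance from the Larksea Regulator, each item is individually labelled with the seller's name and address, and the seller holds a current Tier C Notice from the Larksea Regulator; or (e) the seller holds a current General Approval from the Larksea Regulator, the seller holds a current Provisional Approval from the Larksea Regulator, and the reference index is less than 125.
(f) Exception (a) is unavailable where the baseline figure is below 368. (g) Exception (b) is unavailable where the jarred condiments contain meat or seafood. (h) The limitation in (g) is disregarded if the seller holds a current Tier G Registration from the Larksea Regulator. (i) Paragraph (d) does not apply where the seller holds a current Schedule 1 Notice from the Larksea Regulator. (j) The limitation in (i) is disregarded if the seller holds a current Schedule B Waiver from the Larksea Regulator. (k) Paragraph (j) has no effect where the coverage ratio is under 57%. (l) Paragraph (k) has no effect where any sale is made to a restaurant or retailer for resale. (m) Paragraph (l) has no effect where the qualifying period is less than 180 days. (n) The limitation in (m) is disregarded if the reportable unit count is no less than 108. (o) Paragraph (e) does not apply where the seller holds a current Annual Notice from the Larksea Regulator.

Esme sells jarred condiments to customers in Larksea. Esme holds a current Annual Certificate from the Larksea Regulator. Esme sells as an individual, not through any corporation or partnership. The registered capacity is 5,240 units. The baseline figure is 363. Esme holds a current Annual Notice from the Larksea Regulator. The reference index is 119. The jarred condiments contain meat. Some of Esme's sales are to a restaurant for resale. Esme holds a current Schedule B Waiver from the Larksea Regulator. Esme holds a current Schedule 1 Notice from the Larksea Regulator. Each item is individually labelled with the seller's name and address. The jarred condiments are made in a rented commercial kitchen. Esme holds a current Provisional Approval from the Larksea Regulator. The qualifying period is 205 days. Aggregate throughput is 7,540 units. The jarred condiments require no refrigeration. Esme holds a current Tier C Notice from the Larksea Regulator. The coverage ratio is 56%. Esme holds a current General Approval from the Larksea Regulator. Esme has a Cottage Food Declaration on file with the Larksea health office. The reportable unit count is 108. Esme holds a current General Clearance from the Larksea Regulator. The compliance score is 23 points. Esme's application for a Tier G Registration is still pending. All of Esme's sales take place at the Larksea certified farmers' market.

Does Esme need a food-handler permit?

No — exception (d) applies; Esme is not required to hold a food-handler permit.

Exception (a) requires that the jarred condiments are produced in the seller's home kitchen; but the jarred condiments are made in a commercial kitchen, not a home kitchen, so (a) is unavailable.
Exception (b) is satisfied on its face — a Cottage Food Declaration is on file; the seller is a natural person; the compliance score is 23 points, below the 24 points limit. But: (g) is triggered — the jarred condiments contain meat. (h), which would lift (g), is not triggered — there is no Tier G Registration in force. Exception (b) does not apply.
Exception (c) fails — the registered capacity is 5,240 units, not less than 4,900 units.
Exception (d): a current General Clearance is held; items are individually labelled; a current Tier C Notice is held — every condition holds. Applying paragraphs (i)–(n): (i) operates (a current Schedule 1 Notice is held), but is overridden by (j): (j) operates against (i): a current Schedule B Waiver is held. (k) is engaged (the coverage ratio is 56%, under the 57% limit), but is itself disapplied by (l): (l) is engaged — some sales are to a restaurant for resale. (m), which would lift (l), does not operate here — the qualifying period is 205 days, not less than 180 days. (d) remains available.
Exception (e): a current General Approval is held; a current Provisional Approval is held; the reference index is 119, less than the 125 limit — every condition holds. But applying paragraph (o): (o) applies — a current Annual Notice is held. (e) is therefore removed.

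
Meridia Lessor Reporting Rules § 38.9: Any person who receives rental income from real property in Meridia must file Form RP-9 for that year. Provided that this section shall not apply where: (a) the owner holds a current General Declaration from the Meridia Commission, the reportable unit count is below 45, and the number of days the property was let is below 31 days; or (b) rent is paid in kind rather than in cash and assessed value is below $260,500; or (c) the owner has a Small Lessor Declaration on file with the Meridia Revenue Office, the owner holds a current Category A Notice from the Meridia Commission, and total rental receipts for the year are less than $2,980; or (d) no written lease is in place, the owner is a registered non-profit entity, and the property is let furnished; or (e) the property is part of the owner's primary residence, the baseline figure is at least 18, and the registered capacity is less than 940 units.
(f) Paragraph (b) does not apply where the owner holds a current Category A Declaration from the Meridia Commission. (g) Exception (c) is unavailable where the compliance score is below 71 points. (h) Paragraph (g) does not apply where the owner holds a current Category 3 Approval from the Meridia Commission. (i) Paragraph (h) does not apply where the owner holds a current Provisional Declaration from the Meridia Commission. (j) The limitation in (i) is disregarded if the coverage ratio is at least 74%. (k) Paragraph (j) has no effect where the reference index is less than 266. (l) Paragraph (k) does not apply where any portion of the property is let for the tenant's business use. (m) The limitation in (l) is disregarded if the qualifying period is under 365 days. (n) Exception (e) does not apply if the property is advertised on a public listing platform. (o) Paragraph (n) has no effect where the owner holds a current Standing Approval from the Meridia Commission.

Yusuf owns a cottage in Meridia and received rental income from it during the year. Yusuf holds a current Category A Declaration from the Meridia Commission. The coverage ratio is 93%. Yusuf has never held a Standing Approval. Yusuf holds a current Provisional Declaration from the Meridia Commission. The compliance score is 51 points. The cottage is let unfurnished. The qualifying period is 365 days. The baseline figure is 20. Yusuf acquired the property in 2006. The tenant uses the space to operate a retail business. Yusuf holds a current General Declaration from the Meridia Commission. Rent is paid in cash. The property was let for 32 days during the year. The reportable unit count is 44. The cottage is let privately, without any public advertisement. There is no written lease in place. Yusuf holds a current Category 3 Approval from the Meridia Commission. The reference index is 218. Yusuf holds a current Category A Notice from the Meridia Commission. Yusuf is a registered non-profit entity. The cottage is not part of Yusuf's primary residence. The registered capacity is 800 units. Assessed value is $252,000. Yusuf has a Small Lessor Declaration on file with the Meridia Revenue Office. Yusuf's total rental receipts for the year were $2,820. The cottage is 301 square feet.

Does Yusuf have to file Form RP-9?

Exception (a) fails — the number of days the property was let is 32 days, not below 31 days.
Exception (b) does not apply: rent is paid in cash.
Exception (c): a Small Lessor Declaration is on file; a current Category A Notice is held; total rental receipts for the year are $2,820, less than the $2,980 limit — every condition holds. As to paragraphs (g)–(m): (g) would limit (c) — the compliance score is 51 points, below the 71 points limit — but (h) sets (g) aside: (h) applies — a current Category 3 Approval is held. (i) would limit (h) — a current Provisional Declaration is held — but (j) sets (i) aside: (j) is triggered — the coverage ratio is 93%, meeting the 74% threshold. (k) would limit (j) — the reference index is 218, less than the 266 limit — but (l) sets (k) aside: (l) is engaged — the space is let for business use. (m) does not operate here (the qualifying period is 365 days, not under 365 days), so (l) stands. (c) remains available.
Exception (d) requires that the property is let furnished; but the property is let unfurnished, so (d) is unavailable.
Exception (e) fails — the cottage is not part of the primary residence.

No — exception (c) applies; Yusuf is not required to file Form RP-9.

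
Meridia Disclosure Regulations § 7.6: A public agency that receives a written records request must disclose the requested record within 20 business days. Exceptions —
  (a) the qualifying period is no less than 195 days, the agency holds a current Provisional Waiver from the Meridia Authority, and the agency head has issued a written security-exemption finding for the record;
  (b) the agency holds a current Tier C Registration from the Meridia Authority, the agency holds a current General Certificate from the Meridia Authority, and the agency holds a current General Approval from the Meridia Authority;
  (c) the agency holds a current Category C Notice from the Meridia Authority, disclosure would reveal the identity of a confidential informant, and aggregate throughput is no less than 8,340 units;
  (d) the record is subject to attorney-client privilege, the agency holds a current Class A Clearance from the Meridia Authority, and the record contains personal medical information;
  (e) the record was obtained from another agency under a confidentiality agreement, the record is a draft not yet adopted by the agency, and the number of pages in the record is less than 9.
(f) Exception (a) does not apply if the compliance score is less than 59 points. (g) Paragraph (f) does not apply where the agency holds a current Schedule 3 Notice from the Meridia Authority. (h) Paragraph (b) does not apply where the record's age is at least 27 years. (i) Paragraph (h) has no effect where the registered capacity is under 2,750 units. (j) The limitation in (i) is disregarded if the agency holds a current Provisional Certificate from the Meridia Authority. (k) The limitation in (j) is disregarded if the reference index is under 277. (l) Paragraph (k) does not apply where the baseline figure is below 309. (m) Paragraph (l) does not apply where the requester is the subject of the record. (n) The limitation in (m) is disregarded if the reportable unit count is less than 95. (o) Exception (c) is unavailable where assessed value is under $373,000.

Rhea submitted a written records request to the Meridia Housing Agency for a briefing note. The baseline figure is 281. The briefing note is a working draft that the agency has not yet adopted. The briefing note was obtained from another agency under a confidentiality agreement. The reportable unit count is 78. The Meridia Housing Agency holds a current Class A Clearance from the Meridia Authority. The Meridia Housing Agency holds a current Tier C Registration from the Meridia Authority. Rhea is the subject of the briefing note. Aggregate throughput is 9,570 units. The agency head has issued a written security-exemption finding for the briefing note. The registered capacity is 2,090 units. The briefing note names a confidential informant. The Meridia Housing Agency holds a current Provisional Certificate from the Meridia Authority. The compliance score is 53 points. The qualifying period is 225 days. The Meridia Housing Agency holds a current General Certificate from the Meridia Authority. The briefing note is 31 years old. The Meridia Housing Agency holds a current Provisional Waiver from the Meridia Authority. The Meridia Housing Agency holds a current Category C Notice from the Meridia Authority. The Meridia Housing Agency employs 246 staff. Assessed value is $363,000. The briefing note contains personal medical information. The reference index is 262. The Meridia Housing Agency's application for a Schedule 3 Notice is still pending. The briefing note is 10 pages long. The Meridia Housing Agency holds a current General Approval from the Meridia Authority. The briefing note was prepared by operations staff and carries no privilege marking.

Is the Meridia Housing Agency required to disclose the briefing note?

Yes — the Meridia Housing Agency must disclose the briefing note.

Exception (a)'s conditions are all satisfied: the qualifying period is 225 days, meeting the 195 days threshold; a current Provisional Waiver is held; a written security-exemption finding has been issued. But: (f) is triggered — the compliance score is 53 points, less than the 59 points limit. (g) does not operate here (there is no Schedule 3 Notice in force), so (f) stands. Exception (a) does not apply.
Exception (b)'s conditions are all satisfied: a current Tier C Registration is held; a current General Certificate is held; a current General Approval is held. But applying paragraphs (h)–(n): (h) operates — the record's age is 31 years, meeting the 27 years threshold. (i) would limit (h) — the registered capacity is 2,090 units, under the 2,750 units limit — but (j) sets (i) aside: (j) operates against (i): a current Provisional Certificate is held. (k) would limit (j) — the reference index is 262, under the 277 limit — but (l) sets (k) aside: (l) operates against (k): the baseline figure is 281, below the 309 limit. (m) would limit (l) — Rhea is the subject of the briefing note — but (n) sets (m) aside: (n) operates against (m): the reportable unit count is 78, less than the 95 limit. (b) is therefore removed.
Exception (c) is satisfied on its face — a current Category C Notice is held; the briefing note names a confidential informant; aggregate throughput is 9,570 units, meeting the 8,340 units threshold. However, paragraph (o) must be considered: (o) operates against (c): assessed value is $363,000, under the $373,000 limit. So (c) is unavailable.
Exception (d) fails — the briefing note carries no privilege marking.
Exception (e) requires that the number of pages in the record is less than 9; but the number of pages in the record is 10, not less than 9, so (e) is unavailable.
No exception displaces § 7.6.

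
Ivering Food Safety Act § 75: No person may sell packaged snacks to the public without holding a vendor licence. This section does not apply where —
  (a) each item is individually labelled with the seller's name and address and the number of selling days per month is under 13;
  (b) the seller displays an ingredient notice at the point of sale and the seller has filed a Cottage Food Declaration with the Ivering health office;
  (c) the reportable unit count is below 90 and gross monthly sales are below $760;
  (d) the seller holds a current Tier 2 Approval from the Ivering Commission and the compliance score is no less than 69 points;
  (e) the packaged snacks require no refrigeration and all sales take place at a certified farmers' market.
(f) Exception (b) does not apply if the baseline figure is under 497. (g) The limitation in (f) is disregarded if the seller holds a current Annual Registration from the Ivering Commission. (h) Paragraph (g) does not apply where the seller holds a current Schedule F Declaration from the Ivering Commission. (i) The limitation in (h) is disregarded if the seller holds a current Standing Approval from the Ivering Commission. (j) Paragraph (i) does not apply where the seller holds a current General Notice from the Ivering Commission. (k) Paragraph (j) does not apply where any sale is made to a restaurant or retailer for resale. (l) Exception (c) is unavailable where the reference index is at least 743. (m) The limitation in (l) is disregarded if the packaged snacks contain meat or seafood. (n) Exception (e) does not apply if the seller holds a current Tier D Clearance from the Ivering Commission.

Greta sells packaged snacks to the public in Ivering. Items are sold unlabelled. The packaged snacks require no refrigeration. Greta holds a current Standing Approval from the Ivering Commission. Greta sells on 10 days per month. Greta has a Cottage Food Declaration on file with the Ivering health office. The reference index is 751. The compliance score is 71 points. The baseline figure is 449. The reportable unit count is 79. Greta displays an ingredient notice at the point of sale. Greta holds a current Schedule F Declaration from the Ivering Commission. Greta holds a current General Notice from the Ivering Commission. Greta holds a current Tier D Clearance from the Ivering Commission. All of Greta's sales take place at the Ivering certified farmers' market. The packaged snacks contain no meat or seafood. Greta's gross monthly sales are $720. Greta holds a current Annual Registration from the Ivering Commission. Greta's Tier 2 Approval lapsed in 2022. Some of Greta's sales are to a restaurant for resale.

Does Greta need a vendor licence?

Exception (a) requires that each item is individually labelled with the seller's name and address; but items are sold unlabelled, so (a) is unavailable.
All of (b)'s requirements are met (an ingredient notice is displayed; a Cottage Food Declaration is on file). As to paragraphs (f)–(k): (f) would limit (b) — the baseline figure is 449, under the 497 limit — but (g) sets (f) aside: (g) is triggered — a current Annual Registration is held. (h) is triggered (a current Schedule F Declaration is held), but is itself disapplied by (i): (i) is engaged — a current Standing Approval is held. (j) would limit (i) — a current General Notice is held — but (k) sets (j) aside: (k) applies — some sales are to a restaurant for resale. So (b) applies.
Exception (c)'s conditions are all satisfied: the reportable unit count is 79, below the 90 limit; gross monthly sales are $720, below the $760 limit. But: (l) is triggered — the reference index is 751, meeting the 743 threshold. (m) is not triggered (the packaged snacks contain no meat or seafood), so (l) stands. (c) is therefore removed.
Exception (d) does not apply: no current Tier 2 Approval is held.
Exception (e) is satisfied on its face — the packaged snacks are shelf-stable; all sales are at a certified farmers' market. However, paragraph (n) must be considered: (n) is engaged — a current Tier D Clearance is held. So (e) is unavailable.

No — exception (b) applies; Greta is not required to hold a vendor licence.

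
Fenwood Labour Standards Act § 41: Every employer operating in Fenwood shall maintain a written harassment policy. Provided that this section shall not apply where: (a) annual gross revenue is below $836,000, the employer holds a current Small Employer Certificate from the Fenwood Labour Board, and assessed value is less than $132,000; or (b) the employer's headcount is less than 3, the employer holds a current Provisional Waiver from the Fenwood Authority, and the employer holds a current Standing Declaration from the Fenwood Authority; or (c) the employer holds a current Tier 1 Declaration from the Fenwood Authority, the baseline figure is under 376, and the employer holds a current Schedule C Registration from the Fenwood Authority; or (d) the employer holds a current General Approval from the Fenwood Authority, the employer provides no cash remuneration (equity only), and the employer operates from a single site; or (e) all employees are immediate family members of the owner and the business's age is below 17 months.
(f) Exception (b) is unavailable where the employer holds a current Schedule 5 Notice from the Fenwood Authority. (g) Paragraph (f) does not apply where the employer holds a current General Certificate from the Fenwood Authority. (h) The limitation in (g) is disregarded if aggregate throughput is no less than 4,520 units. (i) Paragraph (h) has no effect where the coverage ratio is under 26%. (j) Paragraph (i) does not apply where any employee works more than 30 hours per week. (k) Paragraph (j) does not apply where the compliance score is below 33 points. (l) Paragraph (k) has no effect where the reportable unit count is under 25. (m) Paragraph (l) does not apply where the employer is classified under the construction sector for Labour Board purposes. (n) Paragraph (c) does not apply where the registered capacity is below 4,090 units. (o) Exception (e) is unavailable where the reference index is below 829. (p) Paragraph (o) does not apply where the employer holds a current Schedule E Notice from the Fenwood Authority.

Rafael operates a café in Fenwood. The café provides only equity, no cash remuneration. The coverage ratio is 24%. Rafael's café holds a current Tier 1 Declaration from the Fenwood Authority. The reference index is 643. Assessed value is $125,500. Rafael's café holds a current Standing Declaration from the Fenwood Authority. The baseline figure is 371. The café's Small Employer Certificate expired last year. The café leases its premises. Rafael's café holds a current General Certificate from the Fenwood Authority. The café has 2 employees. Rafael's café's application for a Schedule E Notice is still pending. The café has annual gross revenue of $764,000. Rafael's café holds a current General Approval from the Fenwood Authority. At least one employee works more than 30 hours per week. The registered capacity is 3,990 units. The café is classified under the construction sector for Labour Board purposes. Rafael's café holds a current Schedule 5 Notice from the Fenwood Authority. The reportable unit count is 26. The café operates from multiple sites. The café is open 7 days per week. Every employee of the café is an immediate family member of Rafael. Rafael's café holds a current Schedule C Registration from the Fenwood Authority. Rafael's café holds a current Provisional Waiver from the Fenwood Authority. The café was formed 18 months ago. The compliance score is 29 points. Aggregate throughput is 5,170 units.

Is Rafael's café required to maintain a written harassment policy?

No — exception (b) applies; Rafael's café is not required to maintain a written harassment policy.

Exception (a) does not apply: the Small Employer Certificate has expired.
Exception (b) is satisfied on its face — the employer's headcount is 2, less than the 3 limit; a current Provisional Waiver is held; a current Standing Declaration is held. Considering the limiting provisions: (f) would limit (b) — a current Schedule 5 Notice is held — but (g) sets (f) aside: (g) operates — a current General Certificate is held. (h) would limit (g) — aggregate throughput is 5,170 units, meeting the 4,520 units threshold — but (i) sets (h) aside: (i) is triggered — the coverage ratio is 24%, under the 26% limit. (j) would limit (i) — at least one employee exceeds 30 hours/week — but (k) sets (j) aside: (k) operates against (j): the compliance score is 29 points, below the 33 points limit. (l), which would lift (k), is not triggered — the reportable unit count is 26, not under 25. (b) remains available.
Exception (c)'s conditions are all satisfied: a current Tier 1 Declaration is held; the baseline figure is 371, under the 376 limit; a current Schedule C Registration is held. But: (n) is triggered — the registered capacity is 3,990 units, below the 4,090 units limit. So (c) is unavailable.
Exception (d) requires that the employer operates from a single site; but the employer operates from multiple sites, so (d) is unavailable.
Exception (e) does not apply: the business's age is 18 months, not below 17 months.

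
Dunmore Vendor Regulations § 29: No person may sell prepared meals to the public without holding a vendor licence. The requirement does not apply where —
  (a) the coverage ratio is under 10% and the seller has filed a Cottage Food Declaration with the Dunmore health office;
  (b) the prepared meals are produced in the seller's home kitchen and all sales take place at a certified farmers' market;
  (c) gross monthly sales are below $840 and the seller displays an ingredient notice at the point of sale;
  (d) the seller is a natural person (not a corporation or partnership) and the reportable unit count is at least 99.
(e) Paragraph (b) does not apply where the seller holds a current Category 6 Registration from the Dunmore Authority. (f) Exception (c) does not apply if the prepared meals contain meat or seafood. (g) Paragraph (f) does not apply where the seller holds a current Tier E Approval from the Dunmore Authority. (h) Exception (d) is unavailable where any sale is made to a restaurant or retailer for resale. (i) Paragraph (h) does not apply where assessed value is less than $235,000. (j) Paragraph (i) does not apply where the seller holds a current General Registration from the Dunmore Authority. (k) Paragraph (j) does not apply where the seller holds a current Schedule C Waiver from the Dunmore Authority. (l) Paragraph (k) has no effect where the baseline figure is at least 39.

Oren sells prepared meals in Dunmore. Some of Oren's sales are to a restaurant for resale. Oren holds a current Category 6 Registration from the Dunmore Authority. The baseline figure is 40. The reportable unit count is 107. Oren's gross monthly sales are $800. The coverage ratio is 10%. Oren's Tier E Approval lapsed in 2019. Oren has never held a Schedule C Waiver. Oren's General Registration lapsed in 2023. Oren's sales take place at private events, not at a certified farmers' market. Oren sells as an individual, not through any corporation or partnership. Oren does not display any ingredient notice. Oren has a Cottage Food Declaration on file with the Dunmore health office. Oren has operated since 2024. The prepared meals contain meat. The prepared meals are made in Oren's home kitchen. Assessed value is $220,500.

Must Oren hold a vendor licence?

No — exception (d) applies; Oren is not required to hold a vendor licence.

Exception (a) does not apply: the coverage ratio is 10%, not under 10%.
Exception (b) does not apply: sales are at private events, not a certified farmers' market.
Exception (c) requires that the seller displays an ingredient notice at the point of sale; but no ingredient notice is displayed, so (c) is unavailable.
All of (d)'s requirements are met (the seller is a natural person; the reportable unit count is 107, meeting the 99 threshold). Considering the limiting provisions: (h) operates (some sales are to a restaurant for resale), but is set aside by (i): (i) is triggered — assessed value is $220,500, less than the $235,000 limit. (j) is inapplicable (the General Registration is not current), so (i) stands. So (d) applies.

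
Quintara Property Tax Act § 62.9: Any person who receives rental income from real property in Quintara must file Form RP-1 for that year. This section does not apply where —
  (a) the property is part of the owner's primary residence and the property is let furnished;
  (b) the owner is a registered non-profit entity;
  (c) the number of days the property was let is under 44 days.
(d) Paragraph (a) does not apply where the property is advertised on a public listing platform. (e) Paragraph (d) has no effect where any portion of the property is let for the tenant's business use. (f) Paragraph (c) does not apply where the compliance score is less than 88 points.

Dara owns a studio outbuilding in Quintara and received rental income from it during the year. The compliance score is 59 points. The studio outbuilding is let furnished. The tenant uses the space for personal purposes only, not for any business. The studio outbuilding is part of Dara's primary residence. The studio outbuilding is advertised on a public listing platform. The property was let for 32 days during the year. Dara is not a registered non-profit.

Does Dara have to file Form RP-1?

Exception (a) is satisfied on its face — the studio outbuilding is part of the primary residence; the property is let furnished. But applying paragraphs (d)–(e): (d) operates against (a): the property is publicly advertised. (e), which would lift (d), is inapplicable — the space is used for personal purposes only. So (a) is unavailable.
Exception (b) does not apply: Dara is not a registered non-profit.
All of (c)'s requirements are met (the number of days the property was let is 32 days, under the 44 days limit). But: (f) operates against (c): the compliance score is 59 points, less than the 88 points limit. So (c) is unavailable.
No exception displaces § 62.9.

Yes — Dara must file Form RP-1.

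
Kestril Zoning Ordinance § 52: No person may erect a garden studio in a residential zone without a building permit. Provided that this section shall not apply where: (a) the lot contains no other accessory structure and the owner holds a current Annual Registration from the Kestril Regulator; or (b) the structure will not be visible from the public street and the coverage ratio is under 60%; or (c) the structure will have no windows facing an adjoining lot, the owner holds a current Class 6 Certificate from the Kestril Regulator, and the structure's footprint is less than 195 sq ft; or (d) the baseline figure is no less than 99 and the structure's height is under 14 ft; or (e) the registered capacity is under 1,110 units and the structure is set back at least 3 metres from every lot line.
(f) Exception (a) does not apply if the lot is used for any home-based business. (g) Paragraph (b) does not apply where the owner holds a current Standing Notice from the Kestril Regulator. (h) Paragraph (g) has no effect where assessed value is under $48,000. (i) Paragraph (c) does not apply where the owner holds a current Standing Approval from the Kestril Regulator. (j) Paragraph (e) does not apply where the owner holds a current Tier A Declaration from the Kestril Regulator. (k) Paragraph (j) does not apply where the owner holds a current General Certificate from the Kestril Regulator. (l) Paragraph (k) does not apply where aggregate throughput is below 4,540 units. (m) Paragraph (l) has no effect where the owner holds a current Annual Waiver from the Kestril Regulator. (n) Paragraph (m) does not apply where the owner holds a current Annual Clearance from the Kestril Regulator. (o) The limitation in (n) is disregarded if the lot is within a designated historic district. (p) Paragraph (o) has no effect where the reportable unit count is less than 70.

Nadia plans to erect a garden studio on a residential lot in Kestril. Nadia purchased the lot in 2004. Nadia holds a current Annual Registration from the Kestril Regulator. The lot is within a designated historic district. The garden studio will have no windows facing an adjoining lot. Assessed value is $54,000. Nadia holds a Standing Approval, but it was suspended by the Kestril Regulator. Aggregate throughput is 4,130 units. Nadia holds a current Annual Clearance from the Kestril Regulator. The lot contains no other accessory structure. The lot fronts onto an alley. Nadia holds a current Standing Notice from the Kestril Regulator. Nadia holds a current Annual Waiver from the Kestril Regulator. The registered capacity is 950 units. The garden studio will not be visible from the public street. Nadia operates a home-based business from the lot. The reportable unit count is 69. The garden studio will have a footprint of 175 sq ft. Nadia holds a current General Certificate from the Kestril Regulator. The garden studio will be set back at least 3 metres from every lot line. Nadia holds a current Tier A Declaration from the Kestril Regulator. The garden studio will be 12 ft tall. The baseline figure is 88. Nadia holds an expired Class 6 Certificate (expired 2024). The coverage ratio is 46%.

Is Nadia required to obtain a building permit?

All of (a)'s requirements are met (the lot has no other accessory structure; a current Annual Registration is held). But applying paragraph (f): (f) applies — a home-based business operates on the lot. (a) is therefore removed.
All of (b)'s requirements are met (the structure will not be visible from the street; the coverage ratio is 46%, under the 60% limit). But applying paragraphs (g)–(h): (g) operates against (b): a current Standing Notice is held. (h) does not operate here (assessed value is $54,000, not under $48,000), so (g) stands. Exception (b) does not apply.
Exception (c) does not apply: the Class 6 Certificate is not current.
Exception (d) fails — the baseline figure is 88, short of 99.
All of (e)'s requirements are met (the registered capacity is 950 units, under the 1,110 units limit; the setback is at least 3 m on every side). But applying paragraphs (j)–(p): (j) operates — a current Tier A Declaration is held. (k) would limit (j) — a current General Certificate is held — but (l) sets (k) aside: (l) is engaged — aggregate throughput is 4,130 units, below the 4,540 units limit. (m) would limit (l) — a current Annual Waiver is held — but (n) sets (m) aside: (n) operates against (m): a current Annual Clearance is held. (o) is triggered (the lot is in a historic district), but is displaced by (p): (p) operates against (o): the reportable unit count is 69, less than the 70 limit. Exception (e) does not apply.
None of the exceptions is available; § 52 applies in full.

Yes — Nadia must obtain a building permit.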